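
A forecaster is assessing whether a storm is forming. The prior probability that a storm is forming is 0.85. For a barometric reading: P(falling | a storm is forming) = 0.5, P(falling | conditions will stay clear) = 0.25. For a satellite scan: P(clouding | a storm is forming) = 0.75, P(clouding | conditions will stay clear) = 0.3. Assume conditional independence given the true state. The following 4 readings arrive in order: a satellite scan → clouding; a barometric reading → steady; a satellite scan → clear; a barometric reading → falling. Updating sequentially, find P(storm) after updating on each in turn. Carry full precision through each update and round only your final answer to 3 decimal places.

0.871

After a satellite scan='clouding': P(storm) = 0.75·0.8500 / (0.75·0.8500 + 0.3·0.1500) ≈ 0.9341
After a barometric reading='steady': P(storm) = 0.5·0.9341 / (0.5·0.9341 + 0.75·0.0659) ≈ 0.9043
After a satellite scan='clear': P(storm) = 0.25·0.9043 / (0.25·0.9043 + 0.7·0.0957) ≈ 0.7713
After a barometric reading='falling': P(storm) = 0.5·0.7713 / (0.5·0.7713 + 0.25·0.2287) ≈ 0.8709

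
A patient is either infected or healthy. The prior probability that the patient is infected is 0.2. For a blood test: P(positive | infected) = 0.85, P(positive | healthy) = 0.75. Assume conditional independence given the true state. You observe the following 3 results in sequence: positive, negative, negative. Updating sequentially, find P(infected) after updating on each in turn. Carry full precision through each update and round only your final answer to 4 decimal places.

Apply Bayes' rule sequentially, carrying P(infected) forward.
After 'positive': P(infected) = 0.85·0.2000 / (0.85·0.2000 + 0.75·0.8000) ≈ 0.2208
After 'negative': P(infected) = 0.15·0.2208 / (0.15·0.2208 + 0.25·0.7792) ≈ 0.1453
After 'negative': P(infected) = 0.15·0.1453 / (0.15·0.1453 + 0.25·0.8547) ≈ 0.0926

0.0926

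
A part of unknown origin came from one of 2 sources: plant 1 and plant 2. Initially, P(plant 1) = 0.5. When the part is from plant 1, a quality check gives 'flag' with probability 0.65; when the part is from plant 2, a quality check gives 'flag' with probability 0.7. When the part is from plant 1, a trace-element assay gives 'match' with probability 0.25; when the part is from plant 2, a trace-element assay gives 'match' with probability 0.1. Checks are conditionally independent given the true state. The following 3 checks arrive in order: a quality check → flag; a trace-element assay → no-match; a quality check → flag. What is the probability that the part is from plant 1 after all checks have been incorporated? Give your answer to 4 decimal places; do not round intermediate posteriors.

Each posterior becomes the prior for the next update.
After a quality check='flag': P(plant 1) = 0.65·0.5000 / (0.65·0.5000 + 0.7·0.5000) ≈ 0.4815
After a trace-element assay='no-match': P(plant 1) = 0.75·0.4815 / (0.75·0.4815 + 0.9·0.5185) ≈ 0.4362
After a quality check='flag': P(plant 1) = 0.65·0.4362 / (0.65·0.4362 + 0.7·0.5638) ≈ 0.4181

0.4181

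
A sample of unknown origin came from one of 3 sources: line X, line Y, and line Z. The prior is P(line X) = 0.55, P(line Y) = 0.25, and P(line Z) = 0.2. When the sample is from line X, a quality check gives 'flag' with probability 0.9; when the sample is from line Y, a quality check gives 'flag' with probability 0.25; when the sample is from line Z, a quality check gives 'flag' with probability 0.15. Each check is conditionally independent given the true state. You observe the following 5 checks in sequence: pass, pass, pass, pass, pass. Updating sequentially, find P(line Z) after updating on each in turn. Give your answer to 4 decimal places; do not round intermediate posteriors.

0.5993

After 'pass': normaliser = 0.1·0.5500 + 0.75·0.2500 + 0.85·0.2000; P(line X) ≈ 0.1333, P(line Y) ≈ 0.4545, P(line Z) ≈ 0.4121
After 'pass': normaliser = 0.1·0.1333 + 0.75·0.4545 + 0.85·0.4121; P(line X) ≈ 0.0189, P(line Y) ≈ 0.4839, P(line Z) ≈ 0.4972
After 'pass': normaliser = 0.1·0.0189 + 0.75·0.4839 + 0.85·0.4972; P(line X) ≈ 0.0024, P(line Y) ≈ 0.4609, P(line Z) ≈ 0.5367
After 'pass': normaliser = 0.1·0.0024 + 0.75·0.4609 + 0.85·0.5367; P(line X) ≈ 0.0003, P(line Y) ≈ 0.4309, P(line Z) ≈ 0.5688
After 'pass': normaliser = 0.1·0.0003 + 0.75·0.4309 + 0.85·0.5688; P(line X) ≈ 0.0000, P(line Y) ≈ 0.4007, P(line Z) ≈ 0.5993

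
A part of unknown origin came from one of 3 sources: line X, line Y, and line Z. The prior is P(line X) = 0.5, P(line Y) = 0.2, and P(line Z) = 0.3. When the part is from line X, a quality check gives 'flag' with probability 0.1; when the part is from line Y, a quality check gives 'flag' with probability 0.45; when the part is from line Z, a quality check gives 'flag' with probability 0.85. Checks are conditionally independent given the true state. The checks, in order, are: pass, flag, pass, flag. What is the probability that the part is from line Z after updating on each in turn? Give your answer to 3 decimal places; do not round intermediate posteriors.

After 'pass': normaliser = 0.9·0.5000 + 0.55·0.2000 + 0.15·0.3000; P(line X) ≈ 0.7438, P(line Y) ≈ 0.1818, P(line Z) ≈ 0.0744
After 'flag': normaliser = 0.1·0.7438 + 0.45·0.1818 + 0.85·0.0744; P(line X) ≈ 0.3390, P(line Y) ≈ 0.3729, P(line Z) ≈ 0.2881
After 'pass': normaliser = 0.9·0.3390 + 0.55·0.3729 + 0.15·0.2881; P(line X) ≈ 0.5513, P(line Y) ≈ 0.3706, P(line Z) ≈ 0.0781
After 'flag': normaliser = 0.1·0.5513 + 0.45·0.3706 + 0.85·0.0781; P(line X) ≈ 0.1912, P(line Y) ≈ 0.5785, P(line Z) ≈ 0.2303

0.230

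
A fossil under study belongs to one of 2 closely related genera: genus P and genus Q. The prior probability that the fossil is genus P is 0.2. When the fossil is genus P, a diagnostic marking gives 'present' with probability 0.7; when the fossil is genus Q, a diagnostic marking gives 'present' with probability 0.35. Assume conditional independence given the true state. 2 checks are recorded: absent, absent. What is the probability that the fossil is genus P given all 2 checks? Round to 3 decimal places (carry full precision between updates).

0.051

After 'absent': P(genus P) = 0.3·0.2000 / (0.3·0.2000 + 0.65·0.8000) ≈ 0.1034
After 'absent': P(genus P) = 0.3·0.1034 / (0.3·0.1034 + 0.65·0.8966) ≈ 0.0506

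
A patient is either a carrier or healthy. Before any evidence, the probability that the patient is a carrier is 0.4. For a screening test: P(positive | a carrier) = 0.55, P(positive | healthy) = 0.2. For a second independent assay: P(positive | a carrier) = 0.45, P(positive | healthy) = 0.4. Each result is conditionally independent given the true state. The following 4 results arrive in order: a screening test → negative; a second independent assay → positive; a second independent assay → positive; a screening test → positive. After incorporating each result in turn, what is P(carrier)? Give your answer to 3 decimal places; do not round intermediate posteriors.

After a screening test='negative': P(carrier) = 0.45·0.4000 / (0.45·0.4000 + 0.8·0.6000) ≈ 0.2727
After a second independent assay='positive': P(carrier) = 0.45·0.2727 / (0.45·0.2727 + 0.4·0.7273) ≈ 0.2967
After a second independent assay='positive': P(carrier) = 0.45·0.2967 / (0.45·0.2967 + 0.4·0.7033) ≈ 0.3219
After a screening test='positive': P(carrier) = 0.55·0.3219 / (0.55·0.3219 + 0.2·0.6781) ≈ 0.5662

0.566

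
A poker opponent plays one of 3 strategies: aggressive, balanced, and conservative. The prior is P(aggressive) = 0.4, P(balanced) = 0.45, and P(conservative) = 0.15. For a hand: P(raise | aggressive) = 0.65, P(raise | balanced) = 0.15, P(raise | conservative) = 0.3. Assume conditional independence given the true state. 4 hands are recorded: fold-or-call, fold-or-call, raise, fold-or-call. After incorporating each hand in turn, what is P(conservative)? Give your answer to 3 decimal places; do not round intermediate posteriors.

After 'fold-or-call': normaliser = 0.35·0.4000 + 0.85·0.4500 + 0.7·0.1500; P(aggressive) ≈ 0.2231, P(balanced) ≈ 0.6096, P(conservative) ≈ 0.1673
After 'fold-or-call': normaliser = 0.35·0.2231 + 0.85·0.6096 + 0.7·0.1673; P(aggressive) ≈ 0.1095, P(balanced) ≈ 0.7263, P(conservative) ≈ 0.1642
After 'raise': normaliser = 0.65·0.1095 + 0.15·0.7263 + 0.3·0.1642; P(aggressive) ≈ 0.3102, P(balanced) ≈ 0.4750, P(conservative) ≈ 0.2148
After 'fold-or-call': normaliser = 0.35·0.3102 + 0.85·0.4750 + 0.7·0.2148; P(aggressive) ≈ 0.1638, P(balanced) ≈ 0.6093, P(conservative) ≈ 0.2269

0.227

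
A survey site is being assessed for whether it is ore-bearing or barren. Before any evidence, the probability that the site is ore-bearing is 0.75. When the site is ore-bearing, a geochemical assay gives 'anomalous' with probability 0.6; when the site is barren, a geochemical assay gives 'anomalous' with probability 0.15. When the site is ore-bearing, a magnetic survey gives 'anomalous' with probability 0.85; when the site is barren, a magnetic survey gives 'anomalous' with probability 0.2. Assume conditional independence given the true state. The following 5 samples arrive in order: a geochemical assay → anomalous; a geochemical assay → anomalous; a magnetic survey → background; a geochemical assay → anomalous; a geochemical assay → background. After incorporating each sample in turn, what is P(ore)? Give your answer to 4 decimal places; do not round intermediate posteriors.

Apply Bayes' rule sequentially, carrying P(ore) forward.
After a geochemical assay='anomalous': P(ore) = 0.6·0.7500 / (0.6·0.7500 + 0.15·0.2500) ≈ 0.9231
After a geochemical assay='anomalous': P(ore) = 0.6·0.9231 / (0.6·0.9231 + 0.15·0.0769) ≈ 0.9796
After a magnetic survey='background': P(ore) = 0.15·0.9796 / (0.15·0.9796 + 0.8·0.0204) ≈ 0.9000
After a geochemical assay='anomalous': P(ore) = 0.6·0.9000 / (0.6·0.9000 + 0.15·0.1000) ≈ 0.9730
After a geochemical assay='background': P(ore) = 0.4·0.9730 / (0.4·0.9730 + 0.85·0.0270) ≈ 0.9443

0.9443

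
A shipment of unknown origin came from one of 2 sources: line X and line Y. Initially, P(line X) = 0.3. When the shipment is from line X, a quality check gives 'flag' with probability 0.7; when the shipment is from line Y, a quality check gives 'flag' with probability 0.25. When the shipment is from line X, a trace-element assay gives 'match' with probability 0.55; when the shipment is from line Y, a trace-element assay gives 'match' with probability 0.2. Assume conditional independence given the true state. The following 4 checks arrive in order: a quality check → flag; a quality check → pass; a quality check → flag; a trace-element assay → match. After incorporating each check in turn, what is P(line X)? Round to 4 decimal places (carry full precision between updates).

0.7871

After a quality check='flag': P(line X) = 0.7·0.3000 / (0.7·0.3000 + 0.25·0.7000) ≈ 0.5455
After a quality check='pass': P(line X) = 0.3·0.5455 / (0.3·0.5455 + 0.75·0.4545) ≈ 0.3243
After a quality check='flag': P(line X) = 0.7·0.3243 / (0.7·0.3243 + 0.25·0.6757) ≈ 0.5734
After a trace-element assay='match': P(line X) = 0.55·0.5734 / (0.55·0.5734 + 0.2·0.4266) ≈ 0.7871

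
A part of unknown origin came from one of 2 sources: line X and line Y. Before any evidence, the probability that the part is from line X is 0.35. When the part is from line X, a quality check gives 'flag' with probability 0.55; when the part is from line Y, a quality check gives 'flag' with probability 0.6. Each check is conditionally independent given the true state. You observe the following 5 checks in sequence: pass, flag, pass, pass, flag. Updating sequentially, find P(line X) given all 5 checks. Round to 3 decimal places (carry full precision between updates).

0.392

After 'pass': P(line X) = 0.45·0.3500 / (0.45·0.3500 + 0.4·0.6500) ≈ 0.3772
After 'flag': P(line X) = 0.55·0.3772 / (0.55·0.3772 + 0.6·0.6228) ≈ 0.3570
After 'pass': P(line X) = 0.45·0.3570 / (0.45·0.3570 + 0.4·0.6430) ≈ 0.3845
After 'pass': P(line X) = 0.45·0.3845 / (0.45·0.3845 + 0.4·0.6155) ≈ 0.4127
After 'flag': P(line X) = 0.55·0.4127 / (0.55·0.4127 + 0.6·0.5873) ≈ 0.3918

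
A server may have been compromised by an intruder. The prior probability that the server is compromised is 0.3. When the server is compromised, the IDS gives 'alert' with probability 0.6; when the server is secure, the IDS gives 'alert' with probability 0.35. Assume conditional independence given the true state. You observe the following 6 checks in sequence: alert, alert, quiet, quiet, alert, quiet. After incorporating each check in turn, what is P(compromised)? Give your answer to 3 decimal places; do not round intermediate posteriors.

Apply Bayes' rule sequentially, carrying P(compromised) forward.
After 'alert': P(compromised) = 0.6·0.3000 / (0.6·0.3000 + 0.35·0.7000) ≈ 0.4235
After 'alert': P(compromised) = 0.6·0.4235 / (0.6·0.4235 + 0.35·0.5765) ≈ 0.5574
After 'quiet': P(compromised) = 0.4·0.5574 / (0.4·0.5574 + 0.65·0.4426) ≈ 0.4366
After 'quiet': P(compromised) = 0.4·0.4366 / (0.4·0.4366 + 0.65·0.5634) ≈ 0.3229
After 'alert': P(compromised) = 0.6·0.3229 / (0.6·0.3229 + 0.35·0.6771) ≈ 0.4498
After 'quiet': P(compromised) = 0.4·0.4498 / (0.4·0.4498 + 0.65·0.5502) ≈ 0.3347

0.335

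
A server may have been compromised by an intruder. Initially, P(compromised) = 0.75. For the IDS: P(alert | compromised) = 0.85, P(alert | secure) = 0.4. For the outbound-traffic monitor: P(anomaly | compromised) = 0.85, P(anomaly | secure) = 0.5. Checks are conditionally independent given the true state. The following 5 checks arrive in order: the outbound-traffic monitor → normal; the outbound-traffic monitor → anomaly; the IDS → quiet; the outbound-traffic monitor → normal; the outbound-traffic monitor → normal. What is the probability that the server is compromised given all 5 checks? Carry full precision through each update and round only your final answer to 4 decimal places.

0.0333

After the outbound-traffic monitor='normal': P(compromised) = 0.15·0.7500 / (0.15·0.7500 + 0.5·0.2500) ≈ 0.4737
After the outbound-traffic monitor='anomaly': P(compromised) = 0.85·0.4737 / (0.85·0.4737 + 0.5·0.5263) ≈ 0.6047
After the IDS='quiet': P(compromised) = 0.15·0.6047 / (0.15·0.6047 + 0.6·0.3953) ≈ 0.2767
After the outbound-traffic monitor='normal': P(compromised) = 0.15·0.2767 / (0.15·0.2767 + 0.5·0.7233) ≈ 0.1029
After the outbound-traffic monitor='normal': P(compromised) = 0.15·0.1029 / (0.15·0.1029 + 0.5·0.8971) ≈ 0.0333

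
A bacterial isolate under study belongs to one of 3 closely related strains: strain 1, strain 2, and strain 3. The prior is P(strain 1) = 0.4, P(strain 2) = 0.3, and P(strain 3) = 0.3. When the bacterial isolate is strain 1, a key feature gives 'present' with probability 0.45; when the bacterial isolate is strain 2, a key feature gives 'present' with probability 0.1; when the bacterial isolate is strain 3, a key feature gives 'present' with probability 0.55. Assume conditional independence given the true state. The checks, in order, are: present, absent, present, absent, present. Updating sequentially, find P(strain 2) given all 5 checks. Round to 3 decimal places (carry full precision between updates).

Each posterior becomes the prior for the next update.
After 'present': normaliser = 0.45·0.4000 + 0.1·0.3000 + 0.55·0.3000; P(strain 1) ≈ 0.4800, P(strain 2) ≈ 0.0800, P(strain 3) ≈ 0.4400
After 'absent': normaliser = 0.55·0.4800 + 0.9·0.0800 + 0.45·0.4400; P(strain 1) ≈ 0.4944, P(strain 2) ≈ 0.1348, P(strain 3) ≈ 0.3708
After 'present': normaliser = 0.45·0.4944 + 0.1·0.1348 + 0.55·0.3708; P(strain 1) ≈ 0.5057, P(strain 2) ≈ 0.0307, P(strain 3) ≈ 0.4636
After 'absent': normaliser = 0.55·0.5057 + 0.9·0.0307 + 0.45·0.4636; P(strain 1) ≈ 0.5408, P(strain 2) ≈ 0.0536, P(strain 3) ≈ 0.4056
After 'present': normaliser = 0.45·0.5408 + 0.1·0.0536 + 0.55·0.4056; P(strain 1) ≈ 0.5158, P(strain 2) ≈ 0.0114, P(strain 3) ≈ 0.4728

0.011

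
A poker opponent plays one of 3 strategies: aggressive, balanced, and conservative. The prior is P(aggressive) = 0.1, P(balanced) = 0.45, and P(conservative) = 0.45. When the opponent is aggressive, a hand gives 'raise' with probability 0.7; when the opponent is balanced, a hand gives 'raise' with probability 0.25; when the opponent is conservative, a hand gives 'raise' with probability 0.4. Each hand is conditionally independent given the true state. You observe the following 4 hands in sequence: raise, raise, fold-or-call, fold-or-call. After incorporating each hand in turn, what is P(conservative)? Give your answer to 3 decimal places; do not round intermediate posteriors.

After 'raise': normaliser = 0.7·0.1000 + 0.25·0.4500 + 0.4·0.4500; P(aggressive) ≈ 0.1931, P(balanced) ≈ 0.3103, P(conservative) ≈ 0.4966
After 'raise': normaliser = 0.7·0.1931 + 0.25·0.3103 + 0.4·0.4966; P(aggressive) ≈ 0.3286, P(balanced) ≈ 0.1886, P(conservative) ≈ 0.4828
After 'fold-or-call': normaliser = 0.3·0.3286 + 0.75·0.1886 + 0.6·0.4828; P(aggressive) ≈ 0.1861, P(balanced) ≈ 0.2670, P(conservative) ≈ 0.5469
After 'fold-or-call': normaliser = 0.3·0.1861 + 0.75·0.2670 + 0.6·0.5469; P(aggressive) ≈ 0.0956, P(balanced) ≈ 0.3428, P(conservative) ≈ 0.5616

0.562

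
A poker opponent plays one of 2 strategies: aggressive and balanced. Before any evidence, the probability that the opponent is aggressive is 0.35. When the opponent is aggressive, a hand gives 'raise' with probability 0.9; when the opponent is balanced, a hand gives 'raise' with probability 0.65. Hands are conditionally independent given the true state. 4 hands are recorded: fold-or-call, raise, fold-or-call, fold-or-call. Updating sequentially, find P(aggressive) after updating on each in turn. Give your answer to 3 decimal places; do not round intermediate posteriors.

After 'fold-or-call': P(aggressive) = 0.1·0.3500 / (0.1·0.3500 + 0.35·0.6500) ≈ 0.1333
After 'raise': P(aggressive) = 0.9·0.1333 / (0.9·0.1333 + 0.65·0.8667) ≈ 0.1756
After 'fold-or-call': P(aggressive) = 0.1·0.1756 / (0.1·0.1756 + 0.35·0.8244) ≈ 0.0574
After 'fold-or-call': P(aggressive) = 0.1·0.0574 / (0.1·0.0574 + 0.35·0.9426) ≈ 0.0171

0.017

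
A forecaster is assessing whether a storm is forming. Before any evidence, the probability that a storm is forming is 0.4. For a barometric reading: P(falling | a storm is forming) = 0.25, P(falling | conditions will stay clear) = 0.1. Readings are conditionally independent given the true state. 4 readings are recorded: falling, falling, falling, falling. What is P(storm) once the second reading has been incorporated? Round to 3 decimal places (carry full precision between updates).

After 'falling': P(storm) = 0.25·0.4000 / (0.25·0.4000 + 0.1·0.6000) ≈ 0.6250
After 'falling': P(storm) = 0.25·0.6250 / (0.25·0.6250 + 0.1·0.3750) ≈ 0.8065

0.806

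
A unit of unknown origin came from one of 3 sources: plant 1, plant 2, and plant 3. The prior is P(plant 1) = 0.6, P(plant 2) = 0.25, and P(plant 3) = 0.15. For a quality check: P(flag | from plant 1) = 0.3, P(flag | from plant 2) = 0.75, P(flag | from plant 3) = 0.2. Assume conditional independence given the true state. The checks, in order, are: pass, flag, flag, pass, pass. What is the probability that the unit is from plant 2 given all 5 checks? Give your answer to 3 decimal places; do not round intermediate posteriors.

After 'pass': normaliser = 0.7·0.6000 + 0.25·0.2500 + 0.8·0.1500; P(plant 1) ≈ 0.6971, P(plant 2) ≈ 0.1037, P(plant 3) ≈ 0.1992
After 'flag': normaliser = 0.3·0.6971 + 0.75·0.1037 + 0.2·0.1992; P(plant 1) ≈ 0.6400, P(plant 2) ≈ 0.2381, P(plant 3) ≈ 0.1219
After 'flag': normaliser = 0.3·0.6400 + 0.75·0.2381 + 0.2·0.1219; P(plant 1) ≈ 0.4861, P(plant 2) ≈ 0.4521, P(plant 3) ≈ 0.0617
After 'pass': normaliser = 0.7·0.4861 + 0.25·0.4521 + 0.8·0.0617; P(plant 1) ≈ 0.6769, P(plant 2) ≈ 0.2248, P(plant 3) ≈ 0.0982
After 'pass': normaliser = 0.7·0.6769 + 0.25·0.2248 + 0.8·0.0982; P(plant 1) ≈ 0.7785, P(plant 2) ≈ 0.0924, P(plant 3) ≈ 0.1291

0.092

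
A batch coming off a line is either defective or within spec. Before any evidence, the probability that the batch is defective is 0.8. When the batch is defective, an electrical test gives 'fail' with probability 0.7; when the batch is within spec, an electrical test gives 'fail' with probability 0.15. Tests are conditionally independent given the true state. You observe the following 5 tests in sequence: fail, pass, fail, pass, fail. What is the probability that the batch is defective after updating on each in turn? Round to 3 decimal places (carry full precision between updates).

Apply Bayes' rule sequentially, carrying P(defective) forward.
After 'fail': P(defective) = 0.7·0.8000 / (0.7·0.8000 + 0.15·0.2000) ≈ 0.9492
After 'pass': P(defective) = 0.3·0.9492 / (0.3·0.9492 + 0.85·0.0508) ≈ 0.8682
After 'fail': P(defective) = 0.7·0.8682 / (0.7·0.8682 + 0.15·0.1318) ≈ 0.9685
After 'pass': P(defective) = 0.3·0.9685 / (0.3·0.9685 + 0.85·0.0315) ≈ 0.9156
After 'fail': P(defective) = 0.7·0.9156 / (0.7·0.9156 + 0.15·0.0844) ≈ 0.9806

0.981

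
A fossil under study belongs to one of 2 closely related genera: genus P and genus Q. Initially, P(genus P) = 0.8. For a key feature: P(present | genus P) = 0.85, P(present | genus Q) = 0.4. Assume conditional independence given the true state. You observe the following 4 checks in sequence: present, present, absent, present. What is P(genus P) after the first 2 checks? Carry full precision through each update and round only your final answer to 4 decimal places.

After 'present': P(genus P) = 0.85·0.8000 / (0.85·0.8000 + 0.4·0.2000) ≈ 0.8947
After 'present': P(genus P) = 0.85·0.8947 / (0.85·0.8947 + 0.4·0.1053) ≈ 0.9475

0.9475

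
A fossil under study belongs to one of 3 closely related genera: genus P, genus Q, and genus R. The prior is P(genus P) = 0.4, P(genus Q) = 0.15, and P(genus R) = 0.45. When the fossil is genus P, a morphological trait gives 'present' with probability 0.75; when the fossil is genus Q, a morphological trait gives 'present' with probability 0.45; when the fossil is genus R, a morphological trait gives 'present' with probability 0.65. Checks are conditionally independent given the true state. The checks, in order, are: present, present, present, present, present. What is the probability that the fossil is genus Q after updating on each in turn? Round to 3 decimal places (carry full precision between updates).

0.018

After 'present': normaliser = 0.75·0.4000 + 0.45·0.1500 + 0.65·0.4500; P(genus P) ≈ 0.4545, P(genus Q) ≈ 0.1023, P(genus R) ≈ 0.4432
After 'present': normaliser = 0.75·0.4545 + 0.45·0.1023 + 0.65·0.4432; P(genus P) ≈ 0.5051, P(genus Q) ≈ 0.0682, P(genus R) ≈ 0.4268
After 'present': normaliser = 0.75·0.5051 + 0.45·0.0682 + 0.65·0.4268; P(genus P) ≈ 0.5515, P(genus Q) ≈ 0.0447, P(genus R) ≈ 0.4039
After 'present': normaliser = 0.75·0.5515 + 0.45·0.0447 + 0.65·0.4039; P(genus P) ≈ 0.5941, P(genus Q) ≈ 0.0289, P(genus R) ≈ 0.3771
After 'present': normaliser = 0.75·0.5941 + 0.45·0.0289 + 0.65·0.3771; P(genus P) ≈ 0.6332, P(genus Q) ≈ 0.0185, P(genus R) ≈ 0.3483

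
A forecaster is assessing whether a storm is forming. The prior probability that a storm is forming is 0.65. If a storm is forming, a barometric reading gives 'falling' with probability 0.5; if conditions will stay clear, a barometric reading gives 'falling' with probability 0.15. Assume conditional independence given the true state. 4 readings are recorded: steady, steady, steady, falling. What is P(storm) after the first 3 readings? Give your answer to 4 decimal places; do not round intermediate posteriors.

After 'steady': P(storm) = 0.5·0.6500 / (0.5·0.6500 + 0.85·0.3500) ≈ 0.5221
After 'steady': P(storm) = 0.5·0.5221 / (0.5·0.5221 + 0.85·0.4779) ≈ 0.3912
After 'steady': P(storm) = 0.5·0.3912 / (0.5·0.3912 + 0.85·0.6088) ≈ 0.2743

0.2743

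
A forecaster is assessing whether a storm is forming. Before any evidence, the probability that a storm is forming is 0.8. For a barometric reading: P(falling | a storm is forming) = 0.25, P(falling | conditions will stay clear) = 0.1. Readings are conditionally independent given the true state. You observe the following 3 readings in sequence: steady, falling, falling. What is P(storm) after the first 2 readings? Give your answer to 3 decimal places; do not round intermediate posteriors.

After 'steady': P(storm) = 0.75·0.8000 / (0.75·0.8000 + 0.9·0.2000) ≈ 0.7692
After 'falling': P(storm) = 0.25·0.7692 / (0.25·0.7692 + 0.1·0.2308) ≈ 0.8929

0.893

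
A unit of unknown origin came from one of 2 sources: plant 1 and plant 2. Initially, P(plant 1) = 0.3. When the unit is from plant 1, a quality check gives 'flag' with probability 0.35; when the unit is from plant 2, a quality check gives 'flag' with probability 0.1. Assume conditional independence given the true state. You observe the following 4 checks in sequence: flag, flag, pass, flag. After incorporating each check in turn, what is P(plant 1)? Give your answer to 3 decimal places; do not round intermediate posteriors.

After 'flag': P(plant 1) = 0.35·0.3000 / (0.35·0.3000 + 0.1·0.7000) ≈ 0.6000
After 'flag': P(plant 1) = 0.35·0.6000 / (0.35·0.6000 + 0.1·0.4000) ≈ 0.8400
After 'pass': P(plant 1) = 0.65·0.8400 / (0.65·0.8400 + 0.9·0.1600) ≈ 0.7913
After 'flag': P(plant 1) = 0.35·0.7913 / (0.35·0.7913 + 0.1·0.2087) ≈ 0.9299

0.930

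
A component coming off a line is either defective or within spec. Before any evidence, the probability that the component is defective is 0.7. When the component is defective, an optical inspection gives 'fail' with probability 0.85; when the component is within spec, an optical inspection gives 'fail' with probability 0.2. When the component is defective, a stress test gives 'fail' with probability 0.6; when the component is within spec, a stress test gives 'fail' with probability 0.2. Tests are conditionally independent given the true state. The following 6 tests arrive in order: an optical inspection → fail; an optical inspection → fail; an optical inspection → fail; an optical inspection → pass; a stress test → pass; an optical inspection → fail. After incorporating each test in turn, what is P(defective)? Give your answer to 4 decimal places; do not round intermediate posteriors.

After an optical inspection='fail': P(defective) = 0.85·0.7000 / (0.85·0.7000 + 0.2·0.3000) ≈ 0.9084
After an optical inspection='fail': P(defective) = 0.85·0.9084 / (0.85·0.9084 + 0.2·0.0916) ≈ 0.9768
After an optical inspection='fail': P(defective) = 0.85·0.9768 / (0.85·0.9768 + 0.2·0.0232) ≈ 0.9944
After an optical inspection='pass': P(defective) = 0.15·0.9944 / (0.15·0.9944 + 0.8·0.0056) ≈ 0.9711
After a stress test='pass': P(defective) = 0.4·0.9711 / (0.4·0.9711 + 0.8·0.0289) ≈ 0.9438
After an optical inspection='fail': P(defective) = 0.85·0.9438 / (0.85·0.9438 + 0.2·0.0562) ≈ 0.9862

0.9862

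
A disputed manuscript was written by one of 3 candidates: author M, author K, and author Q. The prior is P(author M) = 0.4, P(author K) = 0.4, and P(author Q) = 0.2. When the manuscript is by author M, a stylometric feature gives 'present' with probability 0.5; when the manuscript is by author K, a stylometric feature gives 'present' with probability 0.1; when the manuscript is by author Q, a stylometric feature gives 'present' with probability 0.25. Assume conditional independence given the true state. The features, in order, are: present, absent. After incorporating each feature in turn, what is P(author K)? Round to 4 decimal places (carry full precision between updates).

Apply Bayes' rule sequentially, carrying P(author K) forward.
After 'present': normaliser = 0.5·0.4000 + 0.1·0.4000 + 0.25·0.2000; P(author M) ≈ 0.6897, P(author K) ≈ 0.1379, P(author Q) ≈ 0.1724
After 'absent': normaliser = 0.5·0.6897 + 0.9·0.1379 + 0.75·0.1724; P(author M) ≈ 0.5764, P(author K) ≈ 0.2075, P(author Q) ≈ 0.2161

0.2075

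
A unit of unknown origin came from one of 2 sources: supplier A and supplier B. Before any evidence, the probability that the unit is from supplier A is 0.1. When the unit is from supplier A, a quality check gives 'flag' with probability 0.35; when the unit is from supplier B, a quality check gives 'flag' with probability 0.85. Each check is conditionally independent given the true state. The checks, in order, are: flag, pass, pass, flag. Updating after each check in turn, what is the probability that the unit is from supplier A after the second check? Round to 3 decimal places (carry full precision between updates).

0.165

Each posterior becomes the prior for the next update.
After 'flag': P(supplier A) = 0.35·0.1000 / (0.35·0.1000 + 0.85·0.9000) ≈ 0.0437
After 'pass': P(supplier A) = 0.65·0.0437 / (0.65·0.0437 + 0.15·0.9563) ≈ 0.1655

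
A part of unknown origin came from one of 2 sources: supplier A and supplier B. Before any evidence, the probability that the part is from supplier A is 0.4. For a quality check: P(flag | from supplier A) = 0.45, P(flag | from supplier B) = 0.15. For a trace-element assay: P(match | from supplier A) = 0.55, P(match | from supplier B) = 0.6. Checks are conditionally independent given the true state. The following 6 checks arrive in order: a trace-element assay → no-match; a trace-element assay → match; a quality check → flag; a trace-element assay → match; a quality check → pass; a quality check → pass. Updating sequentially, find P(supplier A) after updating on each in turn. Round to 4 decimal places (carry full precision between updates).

0.4418

After a trace-element assay='no-match': P(supplier A) = 0.45·0.4000 / (0.45·0.4000 + 0.4·0.6000) ≈ 0.4286
After a trace-element assay='match': P(supplier A) = 0.55·0.4286 / (0.55·0.4286 + 0.6·0.5714) ≈ 0.4074
After a quality check='flag': P(supplier A) = 0.45·0.4074 / (0.45·0.4074 + 0.15·0.5926) ≈ 0.6735
After a trace-element assay='match': P(supplier A) = 0.55·0.6735 / (0.55·0.6735 + 0.6·0.3265) ≈ 0.6541
After a quality check='pass': P(supplier A) = 0.55·0.6541 / (0.55·0.6541 + 0.85·0.3459) ≈ 0.5502
After a quality check='pass': P(supplier A) = 0.55·0.5502 / (0.55·0.5502 + 0.85·0.4498) ≈ 0.4418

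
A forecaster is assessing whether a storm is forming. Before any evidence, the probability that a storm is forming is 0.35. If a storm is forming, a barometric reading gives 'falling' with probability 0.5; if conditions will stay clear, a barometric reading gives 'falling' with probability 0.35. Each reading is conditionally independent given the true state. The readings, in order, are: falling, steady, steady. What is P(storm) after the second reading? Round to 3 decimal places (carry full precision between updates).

After 'falling': P(storm) = 0.5·0.3500 / (0.5·0.3500 + 0.35·0.6500) ≈ 0.4348
After 'steady': P(storm) = 0.5·0.4348 / (0.5·0.4348 + 0.65·0.5652) ≈ 0.3717

0.372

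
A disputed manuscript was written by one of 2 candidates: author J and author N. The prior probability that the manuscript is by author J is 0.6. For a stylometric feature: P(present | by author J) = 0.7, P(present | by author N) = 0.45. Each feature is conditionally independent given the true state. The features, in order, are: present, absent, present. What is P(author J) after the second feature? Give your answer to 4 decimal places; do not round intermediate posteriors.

0.5600

After 'present': P(author J) = 0.7·0.6000 / (0.7·0.6000 + 0.45·0.4000) ≈ 0.7000
After 'absent': P(author J) = 0.3·0.7000 / (0.3·0.7000 + 0.55·0.3000) ≈ 0.5600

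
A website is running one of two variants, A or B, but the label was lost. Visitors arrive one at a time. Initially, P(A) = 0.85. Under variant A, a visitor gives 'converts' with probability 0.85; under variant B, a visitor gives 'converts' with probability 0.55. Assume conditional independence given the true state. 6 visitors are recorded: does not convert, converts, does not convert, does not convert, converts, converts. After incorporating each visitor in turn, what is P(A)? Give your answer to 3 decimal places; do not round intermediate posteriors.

0.437

Each posterior becomes the prior for the next update.
After 'does not convert': P(A) = 0.15·0.8500 / (0.15·0.8500 + 0.45·0.1500) ≈ 0.6538
After 'converts': P(A) = 0.85·0.6538 / (0.85·0.6538 + 0.55·0.3462) ≈ 0.7448
After 'does not convert': P(A) = 0.15·0.7448 / (0.15·0.7448 + 0.45·0.2552) ≈ 0.4932
After 'does not convert': P(A) = 0.15·0.4932 / (0.15·0.4932 + 0.45·0.5068) ≈ 0.2449
After 'converts': P(A) = 0.85·0.2449 / (0.85·0.2449 + 0.55·0.7551) ≈ 0.3339
After 'converts': P(A) = 0.85·0.3339 / (0.85·0.3339 + 0.55·0.6661) ≈ 0.4365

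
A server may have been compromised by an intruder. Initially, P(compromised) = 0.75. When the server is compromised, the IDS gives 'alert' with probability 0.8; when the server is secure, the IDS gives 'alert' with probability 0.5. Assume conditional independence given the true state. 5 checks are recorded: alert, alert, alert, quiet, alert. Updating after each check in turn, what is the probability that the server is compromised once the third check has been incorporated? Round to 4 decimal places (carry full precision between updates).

After 'alert': P(compromised) = 0.8·0.7500 / (0.8·0.7500 + 0.5·0.2500) ≈ 0.8276
After 'alert': P(compromised) = 0.8·0.8276 / (0.8·0.8276 + 0.5·0.1724) ≈ 0.8848
After 'alert': P(compromised) = 0.8·0.8848 / (0.8·0.8848 + 0.5·0.1152) ≈ 0.9247

0.9247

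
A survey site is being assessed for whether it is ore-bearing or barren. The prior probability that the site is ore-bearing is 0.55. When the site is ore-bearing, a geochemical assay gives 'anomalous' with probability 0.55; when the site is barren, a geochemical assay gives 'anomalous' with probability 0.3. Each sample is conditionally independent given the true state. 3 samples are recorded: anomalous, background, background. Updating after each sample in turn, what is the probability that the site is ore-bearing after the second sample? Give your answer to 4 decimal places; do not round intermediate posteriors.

0.5902

Apply Bayes' rule sequentially, carrying P(ore) forward.
After 'anomalous': P(ore) = 0.55·0.5500 / (0.55·0.5500 + 0.3·0.4500) ≈ 0.6914
After 'background': P(ore) = 0.45·0.6914 / (0.45·0.6914 + 0.7·0.3086) ≈ 0.5902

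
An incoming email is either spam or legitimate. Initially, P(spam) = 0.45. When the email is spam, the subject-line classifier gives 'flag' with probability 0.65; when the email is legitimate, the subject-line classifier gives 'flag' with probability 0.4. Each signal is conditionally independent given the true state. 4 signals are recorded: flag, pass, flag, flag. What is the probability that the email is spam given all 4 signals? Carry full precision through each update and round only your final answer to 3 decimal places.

0.672

After 'flag': P(spam) = 0.65·0.4500 / (0.65·0.4500 + 0.4·0.5500) ≈ 0.5707
After 'pass': P(spam) = 0.35·0.5707 / (0.35·0.5707 + 0.6·0.4293) ≈ 0.4368
After 'flag': P(spam) = 0.65·0.4368 / (0.65·0.4368 + 0.4·0.5632) ≈ 0.5576
After 'flag': P(spam) = 0.65·0.5576 / (0.65·0.5576 + 0.4·0.4424) ≈ 0.6719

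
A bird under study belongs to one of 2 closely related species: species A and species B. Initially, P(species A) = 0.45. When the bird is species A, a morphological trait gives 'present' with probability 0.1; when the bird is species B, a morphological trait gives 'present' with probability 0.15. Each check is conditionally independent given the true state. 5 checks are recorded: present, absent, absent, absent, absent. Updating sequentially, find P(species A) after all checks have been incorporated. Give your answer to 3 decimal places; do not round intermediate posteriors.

0.407

After 'present': P(species A) = 0.1·0.4500 / (0.1·0.4500 + 0.15·0.5500) ≈ 0.3529
After 'absent': P(species A) = 0.9·0.3529 / (0.9·0.3529 + 0.85·0.6471) ≈ 0.3661
After 'absent': P(species A) = 0.9·0.3661 / (0.9·0.3661 + 0.85·0.6339) ≈ 0.3795
After 'absent': P(species A) = 0.9·0.3795 / (0.9·0.3795 + 0.85·0.6205) ≈ 0.3930
After 'absent': P(species A) = 0.9·0.3930 / (0.9·0.3930 + 0.85·0.6070) ≈ 0.4067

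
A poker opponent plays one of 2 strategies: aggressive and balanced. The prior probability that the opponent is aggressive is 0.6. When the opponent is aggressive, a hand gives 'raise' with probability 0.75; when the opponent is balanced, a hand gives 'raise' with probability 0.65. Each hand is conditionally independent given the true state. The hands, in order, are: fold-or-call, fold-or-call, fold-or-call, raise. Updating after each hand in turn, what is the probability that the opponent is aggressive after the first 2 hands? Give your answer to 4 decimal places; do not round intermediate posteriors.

0.4335

After 'fold-or-call': P(aggressive) = 0.25·0.6000 / (0.25·0.6000 + 0.35·0.4000) ≈ 0.5172
After 'fold-or-call': P(aggressive) = 0.25·0.5172 / (0.25·0.5172 + 0.35·0.4828) ≈ 0.4335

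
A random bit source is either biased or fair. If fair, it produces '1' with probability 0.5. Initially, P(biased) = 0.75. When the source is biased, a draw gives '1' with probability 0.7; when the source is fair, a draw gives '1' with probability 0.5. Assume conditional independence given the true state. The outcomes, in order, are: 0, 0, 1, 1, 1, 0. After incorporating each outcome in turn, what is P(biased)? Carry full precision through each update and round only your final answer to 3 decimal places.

Each posterior becomes the prior for the next update.
After '0': P(biased) = 0.3·0.7500 / (0.3·0.7500 + 0.5·0.2500) ≈ 0.6429
After '0': P(biased) = 0.3·0.6429 / (0.3·0.6429 + 0.5·0.3571) ≈ 0.5192
After '1': P(biased) = 0.7·0.5192 / (0.7·0.5192 + 0.5·0.4808) ≈ 0.6019
After '1': P(biased) = 0.7·0.6019 / (0.7·0.6019 + 0.5·0.3981) ≈ 0.6792
After '1': P(biased) = 0.7·0.6792 / (0.7·0.6792 + 0.5·0.3208) ≈ 0.7477
After '0': P(biased) = 0.3·0.7477 / (0.3·0.7477 + 0.5·0.2523) ≈ 0.6400

0.640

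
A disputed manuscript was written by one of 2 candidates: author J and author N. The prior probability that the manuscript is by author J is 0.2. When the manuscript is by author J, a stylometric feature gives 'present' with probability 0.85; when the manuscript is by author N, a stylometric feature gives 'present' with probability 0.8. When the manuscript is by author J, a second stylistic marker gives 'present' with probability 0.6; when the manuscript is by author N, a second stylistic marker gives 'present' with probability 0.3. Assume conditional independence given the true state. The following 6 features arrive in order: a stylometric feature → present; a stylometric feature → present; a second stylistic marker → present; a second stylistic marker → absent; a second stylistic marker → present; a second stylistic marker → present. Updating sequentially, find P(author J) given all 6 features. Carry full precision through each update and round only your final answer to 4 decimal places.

After a stylometric feature='present': P(author J) = 0.85·0.2000 / (0.85·0.2000 + 0.8·0.8000) ≈ 0.2099
After a stylometric feature='present': P(author J) = 0.85·0.2099 / (0.85·0.2099 + 0.8·0.7901) ≈ 0.2201
After a second stylistic marker='present': P(author J) = 0.6·0.2201 / (0.6·0.2201 + 0.3·0.7799) ≈ 0.3608
After a second stylistic marker='absent': P(author J) = 0.4·0.3608 / (0.4·0.3608 + 0.7·0.6392) ≈ 0.2439
After a second stylistic marker='present': P(author J) = 0.6·0.2439 / (0.6·0.2439 + 0.3·0.7561) ≈ 0.3921
After a second stylistic marker='present': P(author J) = 0.6·0.3921 / (0.6·0.3921 + 0.3·0.6079) ≈ 0.5634

0.5634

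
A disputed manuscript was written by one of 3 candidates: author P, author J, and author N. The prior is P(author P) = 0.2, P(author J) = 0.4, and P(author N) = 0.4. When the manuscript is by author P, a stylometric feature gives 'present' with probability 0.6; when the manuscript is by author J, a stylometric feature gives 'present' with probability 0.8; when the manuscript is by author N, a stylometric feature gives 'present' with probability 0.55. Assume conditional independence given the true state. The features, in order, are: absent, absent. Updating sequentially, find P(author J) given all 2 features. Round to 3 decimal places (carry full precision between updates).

Apply Bayes' rule sequentially, carrying P(author J) forward.
After 'absent': normaliser = 0.4·0.2000 + 0.2·0.4000 + 0.45·0.4000; P(author P) ≈ 0.2353, P(author J) ≈ 0.2353, P(author N) ≈ 0.5294
After 'absent': normaliser = 0.4·0.2353 + 0.2·0.2353 + 0.45·0.5294; P(author P) ≈ 0.2481, P(author J) ≈ 0.1240, P(author N) ≈ 0.6279

0.124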